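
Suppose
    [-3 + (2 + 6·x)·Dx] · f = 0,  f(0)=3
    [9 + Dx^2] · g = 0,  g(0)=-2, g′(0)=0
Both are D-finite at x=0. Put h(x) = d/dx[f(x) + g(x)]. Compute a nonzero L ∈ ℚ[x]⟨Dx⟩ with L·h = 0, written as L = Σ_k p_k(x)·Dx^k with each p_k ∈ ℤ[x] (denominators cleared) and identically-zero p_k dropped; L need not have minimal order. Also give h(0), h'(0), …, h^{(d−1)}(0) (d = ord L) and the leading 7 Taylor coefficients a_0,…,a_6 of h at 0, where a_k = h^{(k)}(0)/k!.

f: a_k = 3, 9/2, -27/8, 81/16, -1215/128, 5103/256, -45927/1024, …
g: a_k = -2, 0, 9, 0, -27/4, 0, 81/40, …
Weyl lclm of L_f,L_g ⇒ L₀ (ord ≤ 3).
Derive L from L₀ (diff closure).
L = (-513 - 648·x - 972·x^2) + (-126 - 810·x - 1944·x^2 - 1944·x^3)·Dx + (-57 - 72·x - 108·x^2)·Dx^2 + (-14 - 90·x - 216·x^2 - 216·x^3)·Dx^3  (order 3).
h: a_k = 9/2, 45/4, 243/16, -2079/32, 25515/256, -657801/2560, 1515591/2048, …
ICs: h(0) = 9/2, h′(0) = 45/4, h′′(0) = 243/8.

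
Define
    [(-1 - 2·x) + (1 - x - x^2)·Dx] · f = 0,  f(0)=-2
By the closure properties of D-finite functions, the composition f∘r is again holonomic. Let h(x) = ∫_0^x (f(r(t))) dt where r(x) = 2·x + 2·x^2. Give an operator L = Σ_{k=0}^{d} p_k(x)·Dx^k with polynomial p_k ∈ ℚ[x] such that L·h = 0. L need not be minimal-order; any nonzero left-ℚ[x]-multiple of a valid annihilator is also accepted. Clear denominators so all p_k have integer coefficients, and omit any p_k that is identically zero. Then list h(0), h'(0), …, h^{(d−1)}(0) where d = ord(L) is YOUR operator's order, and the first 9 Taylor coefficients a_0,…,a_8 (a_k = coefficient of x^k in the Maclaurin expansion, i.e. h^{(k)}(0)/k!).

f: a_k = -2, -2, -4, -6, -10, -16, -26, -42, -68, …
h₀=f(r): pull back L_f along r ⇒ L₀.
Integrate: L := L₀·Dx.
L = (2 + 12·x + 24·x^2 + 16·x^3)·Dx + (-1 + 2·x + 6·x^2 + 8·x^3 + 4·x^4)·Dx^2  (order 2).
h: a_k = 0, -2, -2, -20/3, -20, -64, -216, -5232/7, -2640, …
ICs: h(0) = 0, h′(0) = -2.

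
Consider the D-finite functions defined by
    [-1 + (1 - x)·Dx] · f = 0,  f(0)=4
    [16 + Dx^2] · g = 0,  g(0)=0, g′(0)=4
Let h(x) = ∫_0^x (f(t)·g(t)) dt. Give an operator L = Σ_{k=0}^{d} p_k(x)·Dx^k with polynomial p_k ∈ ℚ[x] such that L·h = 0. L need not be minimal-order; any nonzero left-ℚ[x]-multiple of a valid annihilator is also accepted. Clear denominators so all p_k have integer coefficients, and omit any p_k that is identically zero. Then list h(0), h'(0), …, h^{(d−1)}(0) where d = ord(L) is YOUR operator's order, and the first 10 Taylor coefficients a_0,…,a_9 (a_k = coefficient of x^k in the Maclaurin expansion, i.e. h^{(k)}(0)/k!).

L = (-16 + 16·x)·Dx + 2·Dx^2 + (-1 + x)·Dx^3  (order 3).
h: a_k = 0, 0, 8, 16/3, -20/3, -16/3, 56/45, 16/15, -218/315, -1744/2835, …
ICs: h(0) = 0, h′(0) = 0, h′′(0) = 16.

f: a_k = 4, 4, 4, 4, 4, 4, 4, 4, 4, 4, …
g: a_k = 0, 4, 0, -32/3, 0, 128/15, 0, -1024/315, 0, 2048/2835, …
L₀ := L_f ⊗_s L_g (sym. prod.), ord ≤ 2.
∫: right-multiply L₀ by Dx.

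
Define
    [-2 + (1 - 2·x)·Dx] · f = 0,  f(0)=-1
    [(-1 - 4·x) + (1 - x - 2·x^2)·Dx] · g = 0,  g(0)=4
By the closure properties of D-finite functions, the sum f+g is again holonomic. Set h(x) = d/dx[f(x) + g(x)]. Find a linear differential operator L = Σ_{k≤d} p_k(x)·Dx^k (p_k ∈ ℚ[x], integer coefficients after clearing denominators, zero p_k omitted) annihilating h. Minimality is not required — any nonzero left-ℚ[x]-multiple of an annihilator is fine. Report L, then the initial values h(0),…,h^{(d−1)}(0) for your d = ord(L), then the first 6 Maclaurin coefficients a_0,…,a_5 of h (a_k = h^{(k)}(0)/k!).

L = 12 + (3 + 12·x)·Dx + (-1 + x + 2·x^2)·Dx^2  (order 2).
h: a_k = 2, 16, 36, 112, 260, 648, …
ICs: h(0) = 2, h′(0) = 16.

f: a_k = -1, -2, -4, -8, -16, -32, …
g: a_k = 4, 4, 12, 20, 44, 84, …
Weyl lclm of L_f,L_g ⇒ L₀ (ord ≤ 2).
h₀' ⇒ L via d/dx closure of L₀.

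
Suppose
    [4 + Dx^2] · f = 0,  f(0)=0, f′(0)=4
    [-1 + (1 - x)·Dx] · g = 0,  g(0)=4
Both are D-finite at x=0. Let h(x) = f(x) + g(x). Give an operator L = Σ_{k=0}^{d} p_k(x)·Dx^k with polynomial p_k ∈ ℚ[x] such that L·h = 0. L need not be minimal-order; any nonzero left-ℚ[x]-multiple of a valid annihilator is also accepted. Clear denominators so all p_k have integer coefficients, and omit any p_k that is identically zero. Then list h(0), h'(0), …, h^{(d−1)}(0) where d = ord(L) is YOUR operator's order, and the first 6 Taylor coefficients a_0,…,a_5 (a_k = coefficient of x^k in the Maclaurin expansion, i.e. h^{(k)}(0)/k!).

L = (-20 + 16·x - 8·x^2) + (12 - 28·x + 24·x^2 - 8·x^3)·Dx + (-5 + 4·x - 2·x^2)·Dx^2 + (3 - 7·x + 6·x^2 - 2·x^3)·Dx^3  (order 3).
h: a_k = 4, 8, 4, 4/3, 4, 68/15, …
ICs: h(0) = 4, h′(0) = 8, h′′(0) = 8.

f: a_k = 0, 4, 0, -8/3, 0, 8/15, …
g: a_k = 4, 4, 4, 4, 4, 4, …
Weyl lclm of L_f,L_g ⇒ L₀ (ord ≤ 3).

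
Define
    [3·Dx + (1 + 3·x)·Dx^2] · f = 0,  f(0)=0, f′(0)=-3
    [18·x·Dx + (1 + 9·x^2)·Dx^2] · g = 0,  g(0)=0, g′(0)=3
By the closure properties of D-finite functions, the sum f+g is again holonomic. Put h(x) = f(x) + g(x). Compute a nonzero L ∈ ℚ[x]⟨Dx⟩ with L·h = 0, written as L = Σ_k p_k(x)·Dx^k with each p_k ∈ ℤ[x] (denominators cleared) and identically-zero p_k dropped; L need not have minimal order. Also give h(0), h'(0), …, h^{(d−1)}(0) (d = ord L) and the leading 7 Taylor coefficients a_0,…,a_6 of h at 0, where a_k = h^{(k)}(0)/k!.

L = (-18 - 162·x + 486·x^2 + 486·x^3)·Dx + (-12 - 36·x + 972·x^3 + 972·x^4)·Dx^2 + (-1 + 3·x + 18·x^2 + 54·x^3 + 243·x^4 + 243·x^5)·Dx^3  (order 3).
h: a_k = 0, 0, 9/2, -18, 81/4, 0, 243/2, …
ICs: h(0) = 0, h′(0) = 0, h′′(0) = 9.

f: a_k = 0, -3, 9/2, -9, 81/4, -243/5, 243/2, …
g: a_k = 0, 3, 0, -9, 0, 243/5, 0, …
f+g: L₀ = lclm(L_f,L_g), ord ≤ 2+2.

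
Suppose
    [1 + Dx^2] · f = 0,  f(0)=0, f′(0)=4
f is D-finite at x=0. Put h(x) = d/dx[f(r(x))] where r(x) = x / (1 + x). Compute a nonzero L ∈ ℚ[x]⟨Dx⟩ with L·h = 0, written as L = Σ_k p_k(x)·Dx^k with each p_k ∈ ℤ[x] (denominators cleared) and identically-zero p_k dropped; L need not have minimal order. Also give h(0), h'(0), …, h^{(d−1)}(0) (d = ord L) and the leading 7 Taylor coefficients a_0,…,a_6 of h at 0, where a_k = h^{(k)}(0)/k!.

L = (7 + 12·x + 6·x^2) + (6 + 18·x + 18·x^2 + 6·x^3)·Dx + (1 + 4·x + 6·x^2 + 4·x^3 + x^4)·Dx^2  (order 2).
h: a_k = 4, -8, 10, -8, 1/6, 15, -6931/180, …
ICs: h(0) = 4, h′(0) = -8.

f: a_k = 0, 4, 0, -2/3, 0, 1/30, 0, …
Substitute x→r, Dx→(1/r')Dx; clear ⇒ L₀.
Differentiate: ansatz ord ≤ ord L₀ ⇒ L.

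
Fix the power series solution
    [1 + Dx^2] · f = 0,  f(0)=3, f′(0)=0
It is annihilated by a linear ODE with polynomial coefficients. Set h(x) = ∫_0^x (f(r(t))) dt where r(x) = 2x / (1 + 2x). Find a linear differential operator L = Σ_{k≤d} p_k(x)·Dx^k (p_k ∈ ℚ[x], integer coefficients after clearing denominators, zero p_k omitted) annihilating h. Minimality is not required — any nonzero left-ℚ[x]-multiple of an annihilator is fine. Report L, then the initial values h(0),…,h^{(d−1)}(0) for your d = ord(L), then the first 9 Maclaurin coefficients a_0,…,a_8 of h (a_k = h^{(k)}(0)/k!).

L = 4·Dx + (4 + 24·x + 48·x^2 + 32·x^3)·Dx^2 + (1 + 8·x + 24·x^2 + 32·x^3 + 16·x^4)·Dx^3  (order 3).
h: a_k = 0, 3, 0, -2, 6, -14, 88/3, -6004/105, 522/5, …
ICs: h(0) = 0, h′(0) = 3, h′′(0) = 0.

f: a_k = 3, 0, -3/2, 0, 1/8, 0, -1/240, 0, 1/13440, …
Substitute x→r, Dx→(1/r')Dx; clear ⇒ L₀.
h=∫h₀ ⇒ L = L₀·Dx.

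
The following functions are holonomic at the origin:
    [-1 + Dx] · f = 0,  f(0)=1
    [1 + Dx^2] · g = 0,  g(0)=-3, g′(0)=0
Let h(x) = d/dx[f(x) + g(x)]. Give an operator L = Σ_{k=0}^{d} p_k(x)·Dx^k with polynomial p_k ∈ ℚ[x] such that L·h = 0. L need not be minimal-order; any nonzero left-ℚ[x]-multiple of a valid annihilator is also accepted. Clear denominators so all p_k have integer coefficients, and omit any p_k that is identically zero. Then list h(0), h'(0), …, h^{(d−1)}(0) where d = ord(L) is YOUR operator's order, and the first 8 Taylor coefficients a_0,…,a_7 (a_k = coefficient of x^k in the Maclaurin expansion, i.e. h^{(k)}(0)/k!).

f: a_k = 1, 1, 1/2, 1/6, 1/24, 1/120, 1/720, 1/5040, …
g: a_k = -3, 0, 3/2, 0, -1/8, 0, 1/240, 0, …
h₀=f+g: left-lcm gives L₀, ord ≤ 3.
h=h₀': d/dx-closure on L₀ ⇒ L.
L = 1 - Dx + Dx^2 - Dx^3  (order 3).
h: a_k = 1, 4, 1/2, -1/3, 1/24, 1/30, 1/720, -1/2520, …
ICs: h(0) = 1, h′(0) = 4, h′′(0) = 1.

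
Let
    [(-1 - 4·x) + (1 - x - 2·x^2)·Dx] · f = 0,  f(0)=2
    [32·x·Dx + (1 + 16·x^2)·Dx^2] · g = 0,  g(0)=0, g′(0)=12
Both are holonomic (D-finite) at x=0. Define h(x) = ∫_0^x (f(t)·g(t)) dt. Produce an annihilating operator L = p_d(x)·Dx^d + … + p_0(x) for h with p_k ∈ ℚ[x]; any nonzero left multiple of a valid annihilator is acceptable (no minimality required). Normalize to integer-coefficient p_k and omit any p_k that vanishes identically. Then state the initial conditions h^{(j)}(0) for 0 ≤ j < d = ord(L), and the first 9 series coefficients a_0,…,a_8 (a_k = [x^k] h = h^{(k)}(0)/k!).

L = (4 + 32·x + 192·x^2)·Dx + (2 - 24·x + 64·x^2 + 192·x^3)·Dx^2 + (-1 + x - 14·x^2 + 16·x^3 + 32·x^4)·Dx^3  (order 3).
h: a_k = 0, 0, 12, 8, -14, -8/5, 924/5, 5464/35, -46957/35, …
ICs: h(0) = 0, h′(0) = 0, h′′(0) = 24.

f: a_k = 2, 2, 6, 10, 22, 42, 86, 170, 342, …
g: a_k = 0, 12, 0, -64, 0, 3072/5, 0, -49152/7, 0, …
L₀ := L_f ⊗_s L_g (sym. prod.), ord ≤ 2.
∫: right-multiply L₀ by Dx.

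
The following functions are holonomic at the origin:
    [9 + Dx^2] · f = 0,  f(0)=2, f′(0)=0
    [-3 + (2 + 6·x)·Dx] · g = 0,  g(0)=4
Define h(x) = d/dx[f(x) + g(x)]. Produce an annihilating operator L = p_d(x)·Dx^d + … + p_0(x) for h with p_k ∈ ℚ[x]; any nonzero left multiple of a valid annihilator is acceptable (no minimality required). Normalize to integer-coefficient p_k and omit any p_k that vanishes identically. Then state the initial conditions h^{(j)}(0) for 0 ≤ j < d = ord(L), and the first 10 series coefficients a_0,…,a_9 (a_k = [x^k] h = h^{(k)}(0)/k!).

L = (-513 - 648·x - 972·x^2) + (-126 - 810·x - 1944·x^2 - 1944·x^3)·Dx + (-57 - 72·x - 108·x^2)·Dx^2 + (-14 - 90·x - 216·x^2 - 216·x^3)·Dx^3  (order 3).
h: a_k = 6, -27, 81/4, -189/8, 8505/64, -237411/640, 505197/512, -98420103/35840, 126660105/16384, -25121294073/1146880, …
ICs: h(0) = 6, h′(0) = -27, h′′(0) = 81/2.

f: a_k = 2, 0, -9, 0, 27/4, 0, -81/40, 0, 729/2240, 0, …
g: a_k = 4, 6, -9/2, 27/4, -405/32, 1701/64, -15309/256, 72171/512, -2814669/8192, 14073345/16384, …
Weyl lclm of L_f,L_g ⇒ L₀ (ord ≤ 3).
h₀' ⇒ L via d/dx closure of L₀.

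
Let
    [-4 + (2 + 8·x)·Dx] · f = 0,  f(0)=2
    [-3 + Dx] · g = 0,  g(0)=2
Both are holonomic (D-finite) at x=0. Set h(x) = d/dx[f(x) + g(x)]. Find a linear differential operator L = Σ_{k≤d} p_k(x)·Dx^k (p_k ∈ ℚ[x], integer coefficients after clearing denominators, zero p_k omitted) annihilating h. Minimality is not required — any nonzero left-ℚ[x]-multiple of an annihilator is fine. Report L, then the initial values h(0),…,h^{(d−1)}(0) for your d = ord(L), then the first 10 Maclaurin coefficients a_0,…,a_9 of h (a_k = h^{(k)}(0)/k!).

L = (-54 - 72·x) + (3 - 72·x - 144·x^2)·Dx + (5 + 32·x + 48·x^2)·Dx^2  (order 2).
h: a_k = 10, 10, 51, -53, 1201/4, -19917/20, 148083/40, -3843111/280, 115317387/2240, -435634471/2240, …
ICs: h(0) = 10, h′(0) = 10.

f: a_k = 2, 4, -4, 8, -20, 56, -168, 528, -1716, 5720, …
g: a_k = 2, 6, 9, 9, 27/4, 81/20, 81/40, 243/280, 729/2240, 243/2240, …
Weyl lclm of L_f,L_g ⇒ L₀ (ord ≤ 2).
Differentiate: ansatz ord ≤ ord L₀ ⇒ L.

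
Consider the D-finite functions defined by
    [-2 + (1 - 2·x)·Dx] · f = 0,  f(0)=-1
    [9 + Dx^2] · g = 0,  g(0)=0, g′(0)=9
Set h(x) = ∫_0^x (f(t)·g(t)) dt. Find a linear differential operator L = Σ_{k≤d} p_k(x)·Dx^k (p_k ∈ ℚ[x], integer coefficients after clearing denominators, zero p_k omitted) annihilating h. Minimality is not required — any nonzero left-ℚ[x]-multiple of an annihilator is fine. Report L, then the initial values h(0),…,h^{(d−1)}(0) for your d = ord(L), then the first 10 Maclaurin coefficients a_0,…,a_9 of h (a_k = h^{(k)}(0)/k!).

f: a_k = -1, -2, -4, -8, -16, -32, -64, -128, -256, -512, …
g: a_k = 0, 9, 0, -27/2, 0, 243/40, 0, -729/560, 0, 729/4480, …
Product ⇒ symmetric product L₀, ord ≤ 2.
Integrate: L := L₀·Dx.
L = (-9 + 18·x)·Dx + 4·Dx^2 + (-1 + 2·x)·Dx^3  (order 3).
h: a_k = 0, 0, -9/2, -6, -45/8, -9, -1281/80, -549/20, -214479/4480, -23831/280, …
ICs: h(0) = 0, h′(0) = 0, h′′(0) = -9.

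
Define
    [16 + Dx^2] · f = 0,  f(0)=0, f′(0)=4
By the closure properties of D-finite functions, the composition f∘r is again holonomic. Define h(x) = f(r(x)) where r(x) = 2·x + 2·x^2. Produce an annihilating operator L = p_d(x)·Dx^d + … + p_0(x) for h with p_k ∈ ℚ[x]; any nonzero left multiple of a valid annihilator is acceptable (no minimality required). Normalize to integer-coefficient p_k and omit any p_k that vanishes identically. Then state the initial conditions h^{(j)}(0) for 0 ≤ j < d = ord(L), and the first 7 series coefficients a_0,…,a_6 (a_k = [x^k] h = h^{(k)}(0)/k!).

f: a_k = 0, 4, 0, -32/3, 0, 128/15, 0, …
Substitute x→r, Dx→(1/r')Dx; clear ⇒ L₀.
L = (64 + 384·x + 768·x^2 + 512·x^3) - 2·Dx + (1 + 2·x)·Dx^2  (order 2).
h: a_k = 0, 8, 8, -256/3, -256, 256/15, 1280, …
ICs: h(0) = 0, h′(0) = 8.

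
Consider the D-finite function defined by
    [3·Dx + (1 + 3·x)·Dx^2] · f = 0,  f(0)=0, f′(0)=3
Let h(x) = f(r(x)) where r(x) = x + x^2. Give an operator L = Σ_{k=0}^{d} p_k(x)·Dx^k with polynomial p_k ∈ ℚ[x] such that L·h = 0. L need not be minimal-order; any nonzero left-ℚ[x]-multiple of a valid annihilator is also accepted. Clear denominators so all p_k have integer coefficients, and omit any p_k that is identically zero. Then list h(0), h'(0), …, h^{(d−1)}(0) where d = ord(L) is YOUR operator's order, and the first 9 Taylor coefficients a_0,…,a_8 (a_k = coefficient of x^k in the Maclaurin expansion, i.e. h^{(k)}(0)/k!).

L = (1 + 6·x + 6·x^2)·Dx + (1 + 5·x + 9·x^2 + 6·x^3)·Dx^2  (order 2).
h: a_k = 0, 3, -3/2, 0, 9/4, -27/5, 9, -81/7, 81/8, …
ICs: h(0) = 0, h′(0) = 3.

f: a_k = 0, 3, -9/2, 9, -81/4, 243/5, -243/2, 2187/7, -6561/8, …
f∘r: x↦r, Dx↦Dx/r' in L_f ⇒ L₀.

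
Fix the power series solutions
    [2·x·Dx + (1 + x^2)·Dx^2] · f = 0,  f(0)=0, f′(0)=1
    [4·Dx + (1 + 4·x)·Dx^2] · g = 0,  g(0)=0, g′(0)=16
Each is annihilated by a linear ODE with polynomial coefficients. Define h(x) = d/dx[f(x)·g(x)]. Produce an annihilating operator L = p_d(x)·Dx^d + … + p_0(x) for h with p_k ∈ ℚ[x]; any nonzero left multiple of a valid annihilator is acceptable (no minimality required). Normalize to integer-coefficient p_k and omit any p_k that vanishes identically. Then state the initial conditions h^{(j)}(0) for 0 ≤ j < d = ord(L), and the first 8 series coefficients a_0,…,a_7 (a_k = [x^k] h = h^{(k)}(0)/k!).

L = (144 + 896·x + 560·x^2 + 2304·x^3 + 1920·x^4 + 3328·x^5 + 256·x^7) + (132 + 304·x + 2252·x^2 + 4144·x^3 + 8896·x^4 + 5952·x^5 + 8960·x^6 + 192·x^7 + 896·x^8)·Dx + (72 + 376·x + 912·x^2 + 2808·x^3 + 3720·x^4 + 6288·x^5 + 3072·x^6 + 4368·x^7 + 192·x^8 + 512·x^9)·Dx^2 + (5 + 48·x + 178·x^2 + 416·x^3 + 729·x^4 + 720·x^5 + 1008·x^6 + 384·x^7 + 516·x^8 + 32·x^9 + 64·x^10)·Dx^3  (order 3).
h: a_k = 0, 32, -96, 320, -3680/3, 71456/15, -278432/15, 72832, …
ICs: h(0) = 0, h′(0) = 32, h′′(0) = -192.

f: a_k = 0, 1, 0, -1/3, 0, 1/5, 0, -1/7, …
g: a_k = 0, 16, -32, 256/3, -256, 4096/5, -8192/3, 65536/7, …
h₀=f·g: eliminate ⇒ L₀, order ≤ 2·2.
Differentiate: ansatz ord ≤ ord L₀ ⇒ L.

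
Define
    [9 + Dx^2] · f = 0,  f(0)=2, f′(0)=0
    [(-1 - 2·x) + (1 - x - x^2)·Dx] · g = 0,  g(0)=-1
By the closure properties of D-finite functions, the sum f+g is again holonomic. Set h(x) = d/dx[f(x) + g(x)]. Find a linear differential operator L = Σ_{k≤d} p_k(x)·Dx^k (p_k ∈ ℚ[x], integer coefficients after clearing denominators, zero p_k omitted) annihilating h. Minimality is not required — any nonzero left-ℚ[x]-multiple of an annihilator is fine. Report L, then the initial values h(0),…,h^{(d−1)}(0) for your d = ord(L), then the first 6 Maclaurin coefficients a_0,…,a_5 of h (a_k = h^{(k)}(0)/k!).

f: a_k = 2, 0, -9, 0, 27/4, 0, …
g: a_k = -1, -1, -2, -3, -5, -8, …
f+g: L₀ = lclm(L_f,L_g), ord ≤ 2+1.
Derive L from L₀ (diff closure).
L = (468 + 1026·x + 1170·x^2 + 450·x^3 + 630·x^4 + 486·x^5 + 162·x^6) + (-81 - 63·x + 252·x^2 + 45·x^3 - 90·x^4 + 153·x^5 + 189·x^6 + 54·x^7)·Dx + (52 + 114·x + 130·x^2 + 50·x^3 + 70·x^4 + 54·x^5 + 18·x^6)·Dx^2 + (-9 - 7·x + 28·x^2 + 5·x^3 - 10·x^4 + 17·x^5 + 21·x^6 + 6·x^7)·Dx^3  (order 3).
h: a_k = -1, -22, -9, 7, -40, -1803/20, …
ICs: h(0) = -1, h′(0) = -22, h′′(0) = -18.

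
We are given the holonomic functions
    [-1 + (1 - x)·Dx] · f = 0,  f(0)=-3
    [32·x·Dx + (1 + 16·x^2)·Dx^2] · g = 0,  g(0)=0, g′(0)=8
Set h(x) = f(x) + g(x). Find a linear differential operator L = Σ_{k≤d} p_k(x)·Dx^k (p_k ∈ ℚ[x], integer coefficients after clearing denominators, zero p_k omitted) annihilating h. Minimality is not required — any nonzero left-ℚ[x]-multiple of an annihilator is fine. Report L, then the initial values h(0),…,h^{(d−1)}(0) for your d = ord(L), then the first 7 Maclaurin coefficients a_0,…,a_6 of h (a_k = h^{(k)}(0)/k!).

L = (-32 + 128·x + 1536·x^2)·Dx + (19 - 32·x - 656·x^2 + 1536·x^3)·Dx^2 + (-1 - 15·x - 240·x^3 + 256·x^4)·Dx^3  (order 3).
h: a_k = -3, 5, -3, -137/3, -3, 2033/5, -3, …
ICs: h(0) = -3, h′(0) = 5, h′′(0) = -6.

f: a_k = -3, -3, -3, -3, -3, -3, -3, …
g: a_k = 0, 8, 0, -128/3, 0, 2048/5, 0, …
Weyl lclm of L_f,L_g ⇒ L₀ (ord ≤ 3).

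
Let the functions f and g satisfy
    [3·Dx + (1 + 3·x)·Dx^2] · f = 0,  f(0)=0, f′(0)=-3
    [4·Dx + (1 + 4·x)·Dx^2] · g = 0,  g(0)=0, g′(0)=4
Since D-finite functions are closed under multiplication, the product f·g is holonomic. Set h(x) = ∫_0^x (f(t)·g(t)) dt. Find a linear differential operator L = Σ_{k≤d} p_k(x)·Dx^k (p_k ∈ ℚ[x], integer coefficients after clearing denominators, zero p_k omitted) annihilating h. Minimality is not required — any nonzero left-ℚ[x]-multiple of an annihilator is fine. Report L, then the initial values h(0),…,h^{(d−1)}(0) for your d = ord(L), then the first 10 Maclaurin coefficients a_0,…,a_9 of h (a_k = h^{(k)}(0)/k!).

L = (600 + 4032·x + 6912·x^2)·Dx^2 + (854 + 8808·x + 30240·x^2 + 34560·x^3)·Dx^3 + (172 + 2380·x + 12312·x^2 + 28224·x^3 + 24192·x^4)·Dx^4 + (7 + 122·x + 847·x^2 + 2928·x^3 + 5040·x^4 + 3456·x^5)·Dx^5  (order 5).
h: a_k = 0, 0, 0, -4, 21/2, -136/5, 147/2, -7254/35, 12131/20, -38480/21, …
ICs: h(0) = 0, h′(0) = 0, h′′(0) = 0, h′′′(0) = -24, h′′′′(0) = 252.

f: a_k = 0, -3, 9/2, -9, 81/4, -243/5, 243/2, -2187/7, 6561/8, -2187, …
g: a_k = 0, 4, -8, 64/3, -64, 1024/5, -2048/3, 16384/7, -8192, 262144/9, …
h₀=f·g: eliminate ⇒ L₀, order ≤ 2·2.
Integrate: L := L₀·Dx.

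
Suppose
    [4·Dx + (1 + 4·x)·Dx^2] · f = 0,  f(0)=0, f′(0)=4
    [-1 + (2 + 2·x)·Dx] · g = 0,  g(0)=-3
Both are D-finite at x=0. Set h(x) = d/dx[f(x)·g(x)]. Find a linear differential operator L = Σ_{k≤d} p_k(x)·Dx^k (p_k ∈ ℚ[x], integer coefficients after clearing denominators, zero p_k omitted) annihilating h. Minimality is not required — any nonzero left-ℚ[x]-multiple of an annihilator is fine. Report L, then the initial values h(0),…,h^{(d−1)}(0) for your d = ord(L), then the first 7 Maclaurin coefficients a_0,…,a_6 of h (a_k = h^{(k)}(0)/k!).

f: a_k = 0, 4, -8, 64/3, -64, 1024/5, -2048/3, …
g: a_k = -3, -3/2, 3/8, -3/16, 15/128, -21/256, 63/1024, …
f·g: L₀ = L_f ⊗_s L_g, ord ≤ 2·1.
h₀' ⇒ L via d/dx closure of L₀.
L = (-83 - 40·x + 16·x^2) + (-196 - 372·x - 48·x^2 + 128·x^3)·Dx + (-20 - 104·x - 84·x^2 + 64·x^3 + 64·x^4)·Dx^2  (order 2).
h: a_k = -12, 36, -303/2, 625, -81349/32, 1643073/160, -52913387/1280, …
ICs: h(0) = -12, h′(0) = 36.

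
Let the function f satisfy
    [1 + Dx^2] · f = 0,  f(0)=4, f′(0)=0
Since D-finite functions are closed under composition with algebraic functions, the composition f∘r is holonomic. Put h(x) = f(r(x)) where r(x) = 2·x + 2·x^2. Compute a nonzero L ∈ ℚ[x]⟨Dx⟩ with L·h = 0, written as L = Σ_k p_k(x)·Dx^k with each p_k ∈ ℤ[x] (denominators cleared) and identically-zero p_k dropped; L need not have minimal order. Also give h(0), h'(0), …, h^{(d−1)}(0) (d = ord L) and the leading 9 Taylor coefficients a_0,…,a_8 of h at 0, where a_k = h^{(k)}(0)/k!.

f: a_k = 4, 0, -2, 0, 1/6, 0, -1/180, 0, 1/10080, …
h₀=f(r): pull back L_f along r ⇒ L₀.
L = (4 + 24·x + 48·x^2 + 32·x^3) - 2·Dx + (1 + 2·x)·Dx^2  (order 2).
h: a_k = 4, 0, -8, -16, -16/3, 32/3, 704/45, 128/15, -832/315, …
ICs: h(0) = 4, h′(0) = 0.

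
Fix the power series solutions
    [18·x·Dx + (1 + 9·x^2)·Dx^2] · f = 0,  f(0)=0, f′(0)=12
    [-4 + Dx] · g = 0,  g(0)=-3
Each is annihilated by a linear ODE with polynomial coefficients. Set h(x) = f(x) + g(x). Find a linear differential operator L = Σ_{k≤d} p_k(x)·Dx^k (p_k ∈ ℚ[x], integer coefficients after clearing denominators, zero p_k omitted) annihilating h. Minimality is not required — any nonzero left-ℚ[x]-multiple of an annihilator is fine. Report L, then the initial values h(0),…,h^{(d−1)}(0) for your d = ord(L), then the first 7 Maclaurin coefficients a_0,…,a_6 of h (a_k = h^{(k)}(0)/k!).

L = (36 - 144·x - 972·x^2 - 1296·x^3)·Dx + (-17 + 99·x^2 - 648·x^4)·Dx^2 + (2 + 9·x + 36·x^2 + 81·x^3 + 162·x^4)·Dx^3  (order 3).
h: a_k = -3, 0, -24, -68, -32, 844/5, -256/15, …
ICs: h(0) = -3, h′(0) = 0, h′′(0) = -48.

f: a_k = 0, 12, 0, -36, 0, 972/5, 0, …
g: a_k = -3, -12, -24, -32, -32, -128/5, -256/15, …
Weyl lclm of L_f,L_g ⇒ L₀ (ord ≤ 3).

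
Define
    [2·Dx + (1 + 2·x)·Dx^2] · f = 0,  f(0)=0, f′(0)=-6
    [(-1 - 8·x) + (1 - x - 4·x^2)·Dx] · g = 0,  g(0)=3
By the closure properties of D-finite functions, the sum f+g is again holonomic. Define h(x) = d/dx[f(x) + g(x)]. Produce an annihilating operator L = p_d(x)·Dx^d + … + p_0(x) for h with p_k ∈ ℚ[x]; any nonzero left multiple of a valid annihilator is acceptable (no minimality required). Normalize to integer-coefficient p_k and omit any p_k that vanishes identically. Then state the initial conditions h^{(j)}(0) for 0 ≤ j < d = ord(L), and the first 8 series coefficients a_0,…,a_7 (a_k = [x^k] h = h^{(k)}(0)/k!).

f: a_k = 0, -6, 6, -8, 12, -96/5, 32, -384/7, …
g: a_k = 3, 3, 15, 27, 87, 195, 543, 1323, …
L₀ := lclm(L_f,L_g); ord L₀ ≤ 2+1.
h₀' ⇒ L via d/dx closure of L₀.
L = (-94 - 644·x - 1664·x^2 - 1920·x^3 - 1536·x^4) + (-23 - 324·x - 1448·x^2 - 3072·x^3 - 3904·x^4 - 2560·x^5)·Dx + (6 + 35·x + 53·x^2 - 98·x^3 - 528·x^4 - 864·x^5 - 512·x^6)·Dx^2  (order 2).
h: a_k = -3, 42, 57, 396, 879, 3450, 8877, 28728, …
ICs: h(0) = -3, h′(0) = 42.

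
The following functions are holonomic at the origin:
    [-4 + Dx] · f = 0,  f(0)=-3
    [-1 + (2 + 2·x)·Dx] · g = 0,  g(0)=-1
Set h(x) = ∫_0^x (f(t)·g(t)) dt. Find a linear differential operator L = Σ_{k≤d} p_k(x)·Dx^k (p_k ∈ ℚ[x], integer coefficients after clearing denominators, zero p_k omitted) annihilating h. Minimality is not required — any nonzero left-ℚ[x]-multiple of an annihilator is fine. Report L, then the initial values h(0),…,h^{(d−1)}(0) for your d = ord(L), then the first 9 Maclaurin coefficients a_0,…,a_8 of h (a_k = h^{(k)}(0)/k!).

f: a_k = -3, -12, -24, -32, -32, -128/5, -256/15, -1024/105, -512/105, …
g: a_k = -1, -1/2, 1/8, -1/16, 5/128, -7/256, 21/1024, -33/2048, 429/32768, …
f·g: L₀ = L_f ⊗_s L_g, ord ≤ 1·1.
h=∫₀ˣh₀: take L = L₀·Dx.
L = (-9 - 8·x)·Dx + (2 + 2·x)·Dx^2  (order 2).
h: a_k = 0, 3, 27/4, 79/8, 683/64, 5841/640, 49553/7680, 417727/107520, 1167969/573440, …
ICs: h(0) = 0, h′(0) = 3.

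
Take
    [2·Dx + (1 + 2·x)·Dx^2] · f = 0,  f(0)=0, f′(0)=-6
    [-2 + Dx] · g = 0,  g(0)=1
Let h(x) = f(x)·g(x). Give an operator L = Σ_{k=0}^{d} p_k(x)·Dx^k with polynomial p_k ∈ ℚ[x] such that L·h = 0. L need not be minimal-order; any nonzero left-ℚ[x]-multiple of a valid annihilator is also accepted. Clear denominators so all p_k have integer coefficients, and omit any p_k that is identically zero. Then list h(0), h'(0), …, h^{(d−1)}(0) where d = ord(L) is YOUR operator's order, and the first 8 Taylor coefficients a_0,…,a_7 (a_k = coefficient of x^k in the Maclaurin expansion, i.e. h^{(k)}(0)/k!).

L = 8·x + (-2 - 8·x)·Dx + (1 + 2·x)·Dx^2  (order 2).
h: a_k = 0, -6, -6, -8, 0, -36/5, 28/3, -368/21, …
ICs: h(0) = 0, h′(0) = -6.

f: a_k = 0, -6, 6, -8, 12, -96/5, 32, -384/7, …
g: a_k = 1, 2, 2, 4/3, 2/3, 4/15, 4/45, 8/315, …
L₀ := L_f ⊗_s L_g (sym. prod.), ord ≤ 2.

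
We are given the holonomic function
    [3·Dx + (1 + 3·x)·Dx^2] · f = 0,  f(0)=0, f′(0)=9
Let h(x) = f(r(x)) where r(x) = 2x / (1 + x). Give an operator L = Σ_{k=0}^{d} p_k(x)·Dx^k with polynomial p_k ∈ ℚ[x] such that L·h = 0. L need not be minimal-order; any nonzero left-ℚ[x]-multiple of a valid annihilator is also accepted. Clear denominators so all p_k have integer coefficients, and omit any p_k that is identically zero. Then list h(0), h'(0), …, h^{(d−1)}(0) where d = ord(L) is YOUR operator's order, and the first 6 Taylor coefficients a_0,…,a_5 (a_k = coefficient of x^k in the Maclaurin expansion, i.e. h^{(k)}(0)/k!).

f: a_k = 0, 9, -27/2, 27, -243/4, 729/5, …
h₀=f(r): pull back L_f along r ⇒ L₀.
L = (8 + 14·x)·Dx + (1 + 8·x + 7·x^2)·Dx^2  (order 2).
h: a_k = 0, 18, -72, 342, -1800, 50418/5, …
ICs: h(0) = 0, h′(0) = 18.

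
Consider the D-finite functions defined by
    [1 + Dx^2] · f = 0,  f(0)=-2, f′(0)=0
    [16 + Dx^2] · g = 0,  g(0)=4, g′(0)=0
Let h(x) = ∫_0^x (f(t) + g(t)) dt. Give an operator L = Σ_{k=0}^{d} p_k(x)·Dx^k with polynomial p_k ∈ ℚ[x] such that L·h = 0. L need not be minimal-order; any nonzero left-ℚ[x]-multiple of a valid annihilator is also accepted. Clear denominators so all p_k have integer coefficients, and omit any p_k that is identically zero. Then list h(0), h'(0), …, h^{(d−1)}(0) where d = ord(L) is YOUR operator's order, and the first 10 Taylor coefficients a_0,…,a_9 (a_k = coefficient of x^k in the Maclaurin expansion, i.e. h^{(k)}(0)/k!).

f: a_k = -2, 0, 1, 0, -1/12, 0, 1/360, 0, -1/20160, 0, …
g: a_k = 4, 0, -32, 0, 128/3, 0, -1024/45, 0, 2048/315, 0, …
h₀=f+g: left-lcm gives L₀, ord ≤ 4.
∫: right-multiply L₀ by Dx.
L = 16·Dx + 17·Dx^3 + Dx^5  (order 5).
h: a_k = 0, 2, 0, -31/3, 0, 511/60, 0, -8191/2520, 0, 131071/181440, …
ICs: h(0) = 0, h′(0) = 2, h′′(0) = 0, h′′′(0) = -62, h′′′′(0) = 0.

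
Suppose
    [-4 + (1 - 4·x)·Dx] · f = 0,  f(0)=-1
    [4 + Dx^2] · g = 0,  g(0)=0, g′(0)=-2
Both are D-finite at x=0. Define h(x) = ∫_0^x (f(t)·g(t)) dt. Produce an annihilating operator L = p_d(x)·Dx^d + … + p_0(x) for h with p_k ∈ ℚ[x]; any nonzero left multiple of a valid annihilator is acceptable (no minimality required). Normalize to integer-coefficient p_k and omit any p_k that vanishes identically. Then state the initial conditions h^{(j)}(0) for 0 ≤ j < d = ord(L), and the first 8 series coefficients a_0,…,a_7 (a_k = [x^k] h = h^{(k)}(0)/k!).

L = (-4 + 16·x)·Dx + 8·Dx^2 + (-1 + 4·x)·Dx^3  (order 3).
h: a_k = 0, 0, 1, 8/3, 23/3, 368/15, 3682/45, 4208/15, …
ICs: h(0) = 0, h′(0) = 0, h′′(0) = 2.

f: a_k = -1, -4, -16, -64, -256, -1024, -4096, -16384, …
g: a_k = 0, -2, 0, 4/3, 0, -4/15, 0, 8/315, …
h₀=f·g: eliminate ⇒ L₀, order ≤ 1·2.
h=∫₀ˣh₀: take L = L₀·Dx.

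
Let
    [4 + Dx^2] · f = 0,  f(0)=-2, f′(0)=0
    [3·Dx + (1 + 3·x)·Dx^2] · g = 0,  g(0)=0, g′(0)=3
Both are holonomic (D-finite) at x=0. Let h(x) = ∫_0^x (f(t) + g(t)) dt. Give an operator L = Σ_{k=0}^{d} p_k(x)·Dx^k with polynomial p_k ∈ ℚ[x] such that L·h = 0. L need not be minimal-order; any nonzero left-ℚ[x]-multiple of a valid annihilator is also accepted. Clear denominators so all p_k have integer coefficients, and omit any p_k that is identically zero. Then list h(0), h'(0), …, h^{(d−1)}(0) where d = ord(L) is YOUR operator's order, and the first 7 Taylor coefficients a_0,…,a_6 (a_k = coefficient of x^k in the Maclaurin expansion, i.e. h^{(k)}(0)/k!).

f: a_k = -2, 0, 4, 0, -4/3, 0, 8/45, …
g: a_k = 0, 3, -9/2, 9, -81/4, 243/5, -243/2, …
Weyl lclm of L_f,L_g ⇒ L₀ (ord ≤ 4).
h=∫h₀ ⇒ L = L₀·Dx.
L = (348 + 144·x + 216·x^2)·Dx^2 + (44 + 180·x + 216·x^2 + 216·x^3)·Dx^3 + (87 + 36·x + 54·x^2)·Dx^4 + (11 + 45·x + 54·x^2 + 54·x^3)·Dx^5  (order 5).
h: a_k = 0, -2, 3/2, -1/6, 9/4, -259/60, 81/10, …
ICs: h(0) = 0, h′(0) = -2, h′′(0) = 3, h′′′(0) = -1, h′′′′(0) = 54.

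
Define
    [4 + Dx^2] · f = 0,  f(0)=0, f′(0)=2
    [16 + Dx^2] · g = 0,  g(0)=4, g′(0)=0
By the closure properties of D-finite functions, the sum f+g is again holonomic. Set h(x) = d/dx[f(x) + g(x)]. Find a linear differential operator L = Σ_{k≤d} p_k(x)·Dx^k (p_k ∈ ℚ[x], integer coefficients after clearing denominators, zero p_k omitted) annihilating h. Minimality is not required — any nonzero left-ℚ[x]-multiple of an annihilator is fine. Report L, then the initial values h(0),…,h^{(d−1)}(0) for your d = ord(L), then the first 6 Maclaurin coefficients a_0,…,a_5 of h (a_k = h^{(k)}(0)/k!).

f: a_k = 0, 2, 0, -4/3, 0, 4/15, …
g: a_k = 4, 0, -32, 0, 128/3, 0, …
Weyl lclm of L_f,L_g ⇒ L₀ (ord ≤ 4).
Derive L from L₀ (diff closure).
L = 64 + 20·Dx^2 + Dx^4  (order 4).
h: a_k = 2, -64, -4, 512/3, 4/3, -2048/15, …
ICs: h(0) = 2, h′(0) = -64, h′′(0) = -8, h′′′(0) = 1024.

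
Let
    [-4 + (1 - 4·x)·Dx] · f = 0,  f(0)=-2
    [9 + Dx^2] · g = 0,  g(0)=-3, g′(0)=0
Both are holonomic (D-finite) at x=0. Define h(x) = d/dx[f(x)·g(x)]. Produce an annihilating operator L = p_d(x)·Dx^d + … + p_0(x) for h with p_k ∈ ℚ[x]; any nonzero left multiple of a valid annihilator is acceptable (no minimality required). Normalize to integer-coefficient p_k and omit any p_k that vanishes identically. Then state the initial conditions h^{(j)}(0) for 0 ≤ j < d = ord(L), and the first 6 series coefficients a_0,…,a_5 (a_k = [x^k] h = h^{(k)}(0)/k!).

f: a_k = -2, -8, -32, -128, -512, -2048, …
g: a_k = -3, 0, 27/2, 0, -81/8, 0, …
f·g: L₀ = L_f ⊗_s L_g, ord ≤ 1·2.
h=h₀': d/dx-closure on L₀ ⇒ L.
L = (-23 - 72·x + 144·x^2) + (-8 + 32·x)·Dx + (1 - 8·x + 16·x^2)·Dx^2  (order 2).
h: a_k = 24, 138, 828, 4497, 22485, 2157831/20, …
ICs: h(0) = 24, h′(0) = 138.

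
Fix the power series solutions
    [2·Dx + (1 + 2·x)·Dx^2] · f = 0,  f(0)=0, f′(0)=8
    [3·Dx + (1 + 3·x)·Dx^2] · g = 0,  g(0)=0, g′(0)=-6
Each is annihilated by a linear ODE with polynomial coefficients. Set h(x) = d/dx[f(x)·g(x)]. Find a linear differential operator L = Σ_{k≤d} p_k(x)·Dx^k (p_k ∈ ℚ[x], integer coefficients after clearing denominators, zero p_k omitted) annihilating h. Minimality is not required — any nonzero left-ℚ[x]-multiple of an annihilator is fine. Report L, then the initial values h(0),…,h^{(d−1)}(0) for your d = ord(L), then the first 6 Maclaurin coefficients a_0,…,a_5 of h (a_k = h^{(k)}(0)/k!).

L = (156 + 720·x + 864·x^2) + (310 + 2244·x + 5400·x^2 + 4320·x^3)·Dx + (88 + 860·x + 3132·x^2 + 5040·x^3 + 3024·x^4)·Dx^2 + (5 + 62·x + 305·x^2 + 744·x^3 + 900·x^4 + 432·x^5)·Dx^3  (order 3).
h: a_k = 0, -96, 360, -1120, 3300, -47736/5, …
ICs: h(0) = 0, h′(0) = -96, h′′(0) = 720.

f: a_k = 0, 8, -8, 32/3, -16, 128/5, …
g: a_k = 0, -6, 9, -18, 81/2, -486/5, …
Product ⇒ symmetric product L₀, ord ≤ 4.
Differentiate: ansatz ord ≤ ord L₀ ⇒ L.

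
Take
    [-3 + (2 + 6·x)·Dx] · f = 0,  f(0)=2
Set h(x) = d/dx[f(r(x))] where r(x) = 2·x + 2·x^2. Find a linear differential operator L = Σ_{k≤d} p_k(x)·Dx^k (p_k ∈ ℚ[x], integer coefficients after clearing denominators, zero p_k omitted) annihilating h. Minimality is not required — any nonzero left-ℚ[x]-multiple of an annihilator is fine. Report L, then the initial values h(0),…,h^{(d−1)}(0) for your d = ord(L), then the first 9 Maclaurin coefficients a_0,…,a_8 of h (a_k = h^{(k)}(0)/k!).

f: a_k = 2, 3, -9/4, 27/8, -405/64, 1701/128, -15309/512, 72171/1024, -2814669/16384, …
h₀=f(r): pull back L_f along r ⇒ L₀.
h₀' ⇒ L via d/dx closure of L₀.
L = -1 + (-1 - 8·x - 18·x^2 - 12·x^3)·Dx  (order 1).
h: a_k = 6, -6, 27, -117, 2025/4, -8829/4, 77679/8, -344493/8, 12306249/64, …
ICs: h(0) = 6.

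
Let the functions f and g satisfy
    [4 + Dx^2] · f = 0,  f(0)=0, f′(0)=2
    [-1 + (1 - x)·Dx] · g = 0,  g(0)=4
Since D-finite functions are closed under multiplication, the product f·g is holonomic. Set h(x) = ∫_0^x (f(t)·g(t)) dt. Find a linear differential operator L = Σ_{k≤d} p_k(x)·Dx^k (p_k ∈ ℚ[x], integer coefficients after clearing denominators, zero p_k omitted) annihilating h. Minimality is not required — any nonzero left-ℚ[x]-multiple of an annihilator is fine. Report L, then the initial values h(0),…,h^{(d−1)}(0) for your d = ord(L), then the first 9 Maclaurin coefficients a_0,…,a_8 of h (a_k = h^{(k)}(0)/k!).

L = (-4 + 4·x)·Dx + 2·Dx^2 + (-1 + x)·Dx^3  (order 3).
h: a_k = 0, 0, 4, 8/3, 2/3, 8/15, 28/45, 8/15, 143/315, …
ICs: h(0) = 0, h′(0) = 0, h′′(0) = 8.

f: a_k = 0, 2, 0, -4/3, 0, 4/15, 0, -8/315, 0, …
g: a_k = 4, 4, 4, 4, 4, 4, 4, 4, 4, …
Product ⇒ symmetric product L₀, ord ≤ 2.
h=∫₀ˣh₀: take L = L₀·Dx.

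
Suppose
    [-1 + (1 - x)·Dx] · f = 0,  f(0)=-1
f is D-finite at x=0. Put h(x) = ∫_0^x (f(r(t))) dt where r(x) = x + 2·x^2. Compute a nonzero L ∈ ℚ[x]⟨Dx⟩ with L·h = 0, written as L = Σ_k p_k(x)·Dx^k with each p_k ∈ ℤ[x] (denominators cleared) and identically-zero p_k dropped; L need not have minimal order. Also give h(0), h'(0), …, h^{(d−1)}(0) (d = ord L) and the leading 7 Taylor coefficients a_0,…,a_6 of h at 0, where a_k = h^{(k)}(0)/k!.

L = (1 + 4·x)·Dx + (-1 + x + 2·x^2)·Dx^2  (order 2).
h: a_k = 0, -1, -1/2, -1, -5/4, -11/5, -7/2, …
ICs: h(0) = 0, h′(0) = -1.

f: a_k = -1, -1, -1, -1, -1, -1, -1, …
Substitute x→r, Dx→(1/r')Dx; clear ⇒ L₀.
h=∫h₀ ⇒ L = L₀·Dx.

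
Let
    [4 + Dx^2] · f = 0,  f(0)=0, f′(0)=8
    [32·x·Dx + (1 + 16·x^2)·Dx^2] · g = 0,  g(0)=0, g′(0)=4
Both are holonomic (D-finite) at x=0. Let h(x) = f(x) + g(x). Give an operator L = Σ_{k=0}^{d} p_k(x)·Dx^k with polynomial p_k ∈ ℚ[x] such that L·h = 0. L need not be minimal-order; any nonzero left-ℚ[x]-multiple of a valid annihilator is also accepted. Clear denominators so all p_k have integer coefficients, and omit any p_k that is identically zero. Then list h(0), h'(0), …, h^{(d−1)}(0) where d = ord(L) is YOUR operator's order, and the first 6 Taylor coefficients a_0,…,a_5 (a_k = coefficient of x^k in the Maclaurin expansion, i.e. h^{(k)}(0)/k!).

f: a_k = 0, 8, 0, -16/3, 0, 16/15, …
g: a_k = 0, 4, 0, -64/3, 0, 1024/5, …
L₀ := lclm(L_f,L_g); ord L₀ ≤ 2+2.
L = (-6016·x + 102400·x^3 + 32768·x^5)·Dx + (-28 + 1216·x^2 + 27648·x^4 + 16384·x^6)·Dx^2 + (-1504·x + 25600·x^3 + 8192·x^5)·Dx^3 + (-7 + 304·x^2 + 6912·x^4 + 4096·x^6)·Dx^4  (order 4).
h: a_k = 0, 12, 0, -80/3, 0, 3088/15, …
ICs: h(0) = 0, h′(0) = 12, h′′(0) = 0, h′′′(0) = -160.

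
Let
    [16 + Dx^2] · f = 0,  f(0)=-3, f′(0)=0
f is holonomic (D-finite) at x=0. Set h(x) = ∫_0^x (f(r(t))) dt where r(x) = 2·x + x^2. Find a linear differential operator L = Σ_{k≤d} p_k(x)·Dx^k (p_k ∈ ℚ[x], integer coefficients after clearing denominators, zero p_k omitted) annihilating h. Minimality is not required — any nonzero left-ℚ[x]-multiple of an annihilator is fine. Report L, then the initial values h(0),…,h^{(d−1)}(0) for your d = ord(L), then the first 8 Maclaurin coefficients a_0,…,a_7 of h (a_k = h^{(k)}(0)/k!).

L = (64 + 192·x + 192·x^2 + 64·x^3)·Dx - Dx^2 + (1 + x)·Dx^3  (order 3).
h: a_k = 0, -3, 0, 32, 24, -488/5, -512/3, 4864/105, …
ICs: h(0) = 0, h′(0) = -3, h′′(0) = 0.

f: a_k = -3, 0, 24, 0, -32, 0, 256/15, 0, …
h₀=f(r): pull back L_f along r ⇒ L₀.
h=∫₀ˣh₀: take L = L₀·Dx.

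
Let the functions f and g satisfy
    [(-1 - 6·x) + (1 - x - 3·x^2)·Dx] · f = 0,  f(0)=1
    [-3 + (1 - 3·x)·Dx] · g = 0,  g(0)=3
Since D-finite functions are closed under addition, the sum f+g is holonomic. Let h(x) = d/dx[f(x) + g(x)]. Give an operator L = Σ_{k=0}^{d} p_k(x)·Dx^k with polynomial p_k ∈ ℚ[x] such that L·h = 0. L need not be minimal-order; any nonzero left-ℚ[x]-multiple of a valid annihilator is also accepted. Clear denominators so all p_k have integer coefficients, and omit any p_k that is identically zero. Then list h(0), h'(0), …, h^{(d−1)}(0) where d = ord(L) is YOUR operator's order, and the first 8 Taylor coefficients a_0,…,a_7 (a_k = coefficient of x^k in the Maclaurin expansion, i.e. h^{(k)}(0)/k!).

f: a_k = 1, 1, 4, 7, 19, 40, 97, 217, …
g: a_k = 3, 9, 27, 81, 243, 729, 2187, 6561, …
f+g: L₀ = lclm(L_f,L_g), ord ≤ 1+1.
h=h₀': d/dx-closure on L₀ ⇒ L.
L = (90 - 216·x + 1944·x^2 - 1944·x^3 + 1458·x^4) + (-6 - 90·x - 54·x^2 + 1296·x^3 - 1701·x^4 + 1458·x^5)·Dx + (-1 + 22·x - 99·x^2 + 126·x^3 + 54·x^4 - 243·x^5 + 243·x^6)·Dx^2  (order 2).
h: a_k = 10, 62, 264, 1048, 3845, 13704, 47446, 161528, …
ICs: h(0) = 10, h′(0) = 62.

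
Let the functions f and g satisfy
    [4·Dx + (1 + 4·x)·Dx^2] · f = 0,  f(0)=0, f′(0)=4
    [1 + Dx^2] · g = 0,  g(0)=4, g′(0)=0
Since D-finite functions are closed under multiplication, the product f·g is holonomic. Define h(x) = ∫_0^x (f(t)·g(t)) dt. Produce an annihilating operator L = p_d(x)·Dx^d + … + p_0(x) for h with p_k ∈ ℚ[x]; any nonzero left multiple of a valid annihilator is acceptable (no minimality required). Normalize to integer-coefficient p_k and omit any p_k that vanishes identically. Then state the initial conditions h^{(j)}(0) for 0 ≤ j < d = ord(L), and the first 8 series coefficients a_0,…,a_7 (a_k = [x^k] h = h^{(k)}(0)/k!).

f: a_k = 0, 4, -8, 64/3, -64, 1024/5, -2048/3, 16384/7, …
g: a_k = 4, 0, -2, 0, 1/6, 0, -1/180, 0, …
Product ⇒ symmetric product L₀, ord ≤ 4.
h=∫h₀ ⇒ L = L₀·Dx.
L = (-147 - 144·x - 224·x^2 + 256·x^3 + 256·x^4)·Dx + (-56 - 160·x + 384·x^2 + 512·x^3)·Dx^2 + (-150 - 160·x - 192·x^2 + 512·x^3 + 512·x^4)·Dx^3 + (-56 - 160·x + 384·x^2 + 512·x^3)·Dx^4 + (-3 - 16·x + 32·x^2 + 256·x^3 + 256·x^4)·Dx^5  (order 5).
h: a_k = 0, 0, 8, -32/3, 58/3, -48, 1943/15, -372, …
ICs: h(0) = 0, h′(0) = 0, h′′(0) = 16, h′′′(0) = -64, h′′′′(0) = 464.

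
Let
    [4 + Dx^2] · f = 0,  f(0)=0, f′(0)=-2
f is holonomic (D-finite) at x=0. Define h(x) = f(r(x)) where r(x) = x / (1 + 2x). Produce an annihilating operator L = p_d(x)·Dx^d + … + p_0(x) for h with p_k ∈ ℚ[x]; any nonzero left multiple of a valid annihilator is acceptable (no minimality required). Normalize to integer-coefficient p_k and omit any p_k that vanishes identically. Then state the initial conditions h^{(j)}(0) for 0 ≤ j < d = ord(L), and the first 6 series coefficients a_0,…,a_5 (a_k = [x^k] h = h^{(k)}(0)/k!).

f: a_k = 0, -2, 0, 4/3, 0, -4/15, …
Substitute x→r, Dx→(1/r')Dx; clear ⇒ L₀.
L = 4 + (4 + 24·x + 48·x^2 + 32·x^3)·Dx + (1 + 8·x + 24·x^2 + 32·x^3 + 16·x^4)·Dx^2  (order 2).
h: a_k = 0, -2, 4, -20/3, 8, -4/15, …
ICs: h(0) = 0, h′(0) = -2.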